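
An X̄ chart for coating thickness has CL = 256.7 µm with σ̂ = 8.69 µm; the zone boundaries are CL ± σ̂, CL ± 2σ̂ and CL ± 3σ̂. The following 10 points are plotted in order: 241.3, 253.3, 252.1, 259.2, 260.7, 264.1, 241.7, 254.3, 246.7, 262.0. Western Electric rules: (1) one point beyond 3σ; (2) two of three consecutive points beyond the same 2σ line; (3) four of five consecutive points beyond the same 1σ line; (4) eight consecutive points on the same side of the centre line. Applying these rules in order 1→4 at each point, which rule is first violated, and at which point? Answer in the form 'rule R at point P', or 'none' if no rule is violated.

Zone of each point (C = within 1σ̂, B = 1σ̂–2σ̂, A = 2σ̂–3σ̂, * = beyond 3σ̂; sign = side of CL): 1:-B, 2:-C, 3:-C, 4:+C, 5:+C, 6:+C, 7:-B, 8:-C, 9:-B, 10:+C
No rule fires across all 10 points.

none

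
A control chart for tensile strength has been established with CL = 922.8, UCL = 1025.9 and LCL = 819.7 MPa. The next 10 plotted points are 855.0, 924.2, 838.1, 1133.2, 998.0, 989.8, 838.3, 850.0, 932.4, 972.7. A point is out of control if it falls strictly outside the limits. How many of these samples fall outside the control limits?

1

Compare each point to [819.7, 1025.9]: sample 4 = 1133.2 > UCL.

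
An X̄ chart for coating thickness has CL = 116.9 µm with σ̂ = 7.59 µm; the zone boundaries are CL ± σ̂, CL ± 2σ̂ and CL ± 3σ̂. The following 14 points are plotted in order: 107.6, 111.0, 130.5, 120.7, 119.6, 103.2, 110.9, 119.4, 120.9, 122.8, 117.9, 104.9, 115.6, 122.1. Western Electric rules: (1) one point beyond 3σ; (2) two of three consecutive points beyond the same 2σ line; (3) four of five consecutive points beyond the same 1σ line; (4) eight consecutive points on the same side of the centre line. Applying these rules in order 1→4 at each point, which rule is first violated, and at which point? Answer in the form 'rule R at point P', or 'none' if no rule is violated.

none

Zone of each point (C = within 1σ̂, B = 1σ̂–2σ̂, A = 2σ̂–3σ̂, * = beyond 3σ̂; sign = side of CL): 1:-B, 2:-C, 3:+B, 4:+C, 5:+C, 6:-B, 7:-C, 8:+C, 9:+C, 10:+C, 11:+C, 12:-B, 13:-C, 14:+C
No rule fires across all 14 points.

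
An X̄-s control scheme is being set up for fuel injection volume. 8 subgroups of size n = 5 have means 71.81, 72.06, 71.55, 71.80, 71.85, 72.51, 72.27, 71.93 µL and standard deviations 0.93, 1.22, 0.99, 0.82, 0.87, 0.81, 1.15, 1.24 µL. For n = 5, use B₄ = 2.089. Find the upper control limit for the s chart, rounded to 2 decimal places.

s̄ = (0.93 + 1.22 + 0.99 + 0.82 + 0.87 + 0.81 + 1.15 + 1.24) / 8 = 1.0037
UCL_s = B₄·s̄ = 2.089 × 1.0037 = 2.0968

2.10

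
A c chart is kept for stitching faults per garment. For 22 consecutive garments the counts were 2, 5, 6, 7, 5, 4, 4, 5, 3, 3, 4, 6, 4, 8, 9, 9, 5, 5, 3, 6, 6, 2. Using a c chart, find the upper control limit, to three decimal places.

11.784

c̄ = (2 + 5 + 6 + 7 + 5 + 4 + 4 + 5 + 3 + 3 + 4 + 6 + 4 + 8 + 9 + 9 + 5 + 5 + 3 + 6 + 6 + 2) / 22 = 111 / 22 = 5.0455
UCL = c̄ + 3√c̄ = 5.0455 + 3 × √5.0455 = 5.0455 + 3 × 2.2462 = 11.7841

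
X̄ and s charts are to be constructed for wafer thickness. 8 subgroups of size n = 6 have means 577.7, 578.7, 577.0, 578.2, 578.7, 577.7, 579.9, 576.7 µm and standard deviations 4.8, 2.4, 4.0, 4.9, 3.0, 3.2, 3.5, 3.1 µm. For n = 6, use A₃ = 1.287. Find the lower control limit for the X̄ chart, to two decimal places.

X̄̄ = (577.7 + 578.7 + 577.0 + 578.2 + 578.7 + 577.7 + 579.9 + 576.7) / 8 = 578.0750
s̄ = (4.8 + 2.4 + 4.0 + 4.9 + 3.0 + 3.2 + 3.5 + 3.1) / 8 = 3.6125
LCL = X̄̄ − A₃·s̄ = 578.0750 − 1.287 × 3.6125 = 573.4257

573.43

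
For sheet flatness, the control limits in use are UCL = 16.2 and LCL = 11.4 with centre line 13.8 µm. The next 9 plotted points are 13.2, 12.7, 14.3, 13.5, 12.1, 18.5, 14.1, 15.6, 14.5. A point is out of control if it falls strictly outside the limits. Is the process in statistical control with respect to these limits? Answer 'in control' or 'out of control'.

Compare each point to [11.4, 16.2]: sample 6 = 18.5 > UCL.

out of control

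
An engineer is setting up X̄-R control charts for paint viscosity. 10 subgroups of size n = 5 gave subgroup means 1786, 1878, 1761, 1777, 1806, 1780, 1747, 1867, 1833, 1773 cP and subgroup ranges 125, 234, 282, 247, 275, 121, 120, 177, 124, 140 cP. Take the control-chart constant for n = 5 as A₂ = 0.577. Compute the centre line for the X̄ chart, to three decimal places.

1800.800

X̄̄ = (1786 + 1878 + 1761 + 1777 + 1806 + 1780 + 1747 + 1867 + 1833 + 1773) / 10 = 18008.0000 / 10 = 1800.8000
CL = X̄̄ = 1800.8000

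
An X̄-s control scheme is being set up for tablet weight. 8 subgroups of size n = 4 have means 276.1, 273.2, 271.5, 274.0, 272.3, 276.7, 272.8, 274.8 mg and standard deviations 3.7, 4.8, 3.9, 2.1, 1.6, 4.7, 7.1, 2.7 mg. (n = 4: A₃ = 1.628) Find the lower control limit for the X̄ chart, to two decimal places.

X̄̄ = (276.1 + 273.2 + 271.5 + 274.0 + 272.3 + 276.7 + 272.8 + 274.8) / 8 = 273.9250
s̄ = (3.7 + 4.8 + 3.9 + 2.1 + 1.6 + 4.7 + 7.1 + 2.7) / 8 = 3.8250
LCL = X̄̄ − A₃·s̄ = 273.9250 − 1.628 × 3.8250 = 267.6979

267.70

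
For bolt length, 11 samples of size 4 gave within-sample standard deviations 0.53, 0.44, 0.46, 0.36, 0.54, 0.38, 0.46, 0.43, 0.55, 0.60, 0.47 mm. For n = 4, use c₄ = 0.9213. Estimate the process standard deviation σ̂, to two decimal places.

0.52

s̄ = (0.53 + 0.44 + 0.46 + 0.36 + 0.54 + 0.38 + 0.46 + 0.43 + 0.55 + 0.60 + 0.47) / 11 = 0.4745
σ̂ = s̄ / c₄ = 0.4745 / 0.9213 = 0.5151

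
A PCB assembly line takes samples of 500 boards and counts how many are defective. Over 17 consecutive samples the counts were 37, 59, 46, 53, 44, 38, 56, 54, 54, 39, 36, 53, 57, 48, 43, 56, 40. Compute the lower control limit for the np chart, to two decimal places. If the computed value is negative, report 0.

28.09

p̄ = Σdᵢ / (k·n) = 813 / (17 × 500) = 0.09565
LCL = np̄ − 3·√(np̄(1−p̄)) = 47.8235 − 3 × 6.5764 = 28.0943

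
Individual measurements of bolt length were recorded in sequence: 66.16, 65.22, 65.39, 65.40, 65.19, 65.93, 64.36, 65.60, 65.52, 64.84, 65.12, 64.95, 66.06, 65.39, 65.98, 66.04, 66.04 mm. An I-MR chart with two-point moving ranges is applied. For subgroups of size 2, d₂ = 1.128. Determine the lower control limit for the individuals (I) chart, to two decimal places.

64.07

X̄ = (66.16 + 65.22 + 65.39 + 65.40 + 65.19 + 65.93 + 64.36 + 65.60 + 65.52 + 64.84 + 65.12 + 64.95 + 66.06 + 65.39 + 65.98 + 66.04 + 66.04) / 17 = 65.4818
Moving ranges: 0.94, 0.17, 0.01, 0.21, 0.74, 1.57, 1.24, 0.08, 0.68, 0.28, 0.17, 1.11, 0.67, 0.59, 0.06, 0.00; M̄R̄ = 8.5200 / 16 = 0.5325
LCL = X̄ − 3·M̄R̄/d₂ = 65.4818 − 3 × 0.5325 / 1.128 = 64.0655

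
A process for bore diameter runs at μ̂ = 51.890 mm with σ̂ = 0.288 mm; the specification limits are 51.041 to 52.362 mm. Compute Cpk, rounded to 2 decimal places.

Cpu = (USL − μ̂) / (3σ̂) = (52.362 − 51.890) / (3 × 0.288) = 0.5463; Cpl = (μ̂ − LSL) / (3σ̂) = (51.890 − 51.041) / (3 × 0.288) = 0.9826; Cpk = min(Cpu, Cpl) = 0.5463

0.55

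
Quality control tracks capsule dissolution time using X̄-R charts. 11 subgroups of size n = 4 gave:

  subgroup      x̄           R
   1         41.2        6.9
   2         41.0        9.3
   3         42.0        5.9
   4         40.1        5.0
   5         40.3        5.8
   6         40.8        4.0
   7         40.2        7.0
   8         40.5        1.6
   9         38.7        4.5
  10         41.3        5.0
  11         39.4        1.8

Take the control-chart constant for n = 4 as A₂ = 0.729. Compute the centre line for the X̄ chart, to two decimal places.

X̄̄ = (41.2 + 41.0 + 42.0 + 40.1 + 40.3 + 40.8 + 40.2 + 40.5 + 38.7 + 41.3 + 39.4) / 11 = 445.5000 / 11 = 40.5000
CL = X̄̄ = 40.5000

40.50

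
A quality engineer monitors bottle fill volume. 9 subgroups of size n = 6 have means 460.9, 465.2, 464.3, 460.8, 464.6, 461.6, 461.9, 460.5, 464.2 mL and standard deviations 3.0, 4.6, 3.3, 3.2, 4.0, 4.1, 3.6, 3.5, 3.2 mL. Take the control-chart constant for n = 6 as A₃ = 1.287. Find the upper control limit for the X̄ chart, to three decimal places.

X̄̄ = (460.9 + 465.2 + 464.3 + 460.8 + 464.6 + 461.6 + 461.9 + 460.5 + 464.2) / 9 = 462.6667
s̄ = (3.0 + 4.6 + 3.3 + 3.2 + 4.0 + 4.1 + 3.6 + 3.5 + 3.2) / 9 = 3.6111
UCL = X̄̄ + A₃·s̄ = 462.6667 + 1.287 × 3.6111 = 467.3142

467.314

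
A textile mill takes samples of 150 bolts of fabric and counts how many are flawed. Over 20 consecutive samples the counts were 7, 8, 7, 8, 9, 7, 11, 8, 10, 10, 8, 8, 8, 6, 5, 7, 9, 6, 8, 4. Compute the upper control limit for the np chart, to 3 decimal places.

15.808

p̄ = Σdᵢ / (k·n) = 154 / (20 × 150) = 0.05133
UCL = np̄ + 3·√(np̄(1−p̄)) = 7.7000 + 3 × √(7.7000×0.94867) = 7.7000 + 3 × 2.7027 = 15.8082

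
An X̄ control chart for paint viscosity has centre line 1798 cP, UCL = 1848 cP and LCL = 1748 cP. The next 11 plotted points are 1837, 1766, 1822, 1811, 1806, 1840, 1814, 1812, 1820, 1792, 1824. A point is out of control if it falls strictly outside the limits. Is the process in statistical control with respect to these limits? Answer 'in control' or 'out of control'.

All 11 points lie within [1748, 1848].

in control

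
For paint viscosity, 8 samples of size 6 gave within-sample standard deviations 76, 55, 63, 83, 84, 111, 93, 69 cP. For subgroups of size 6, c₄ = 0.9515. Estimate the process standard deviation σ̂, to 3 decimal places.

83.290

s̄ = (76 + 55 + 63 + 83 + 84 + 111 + 93 + 69) / 8 = 79.2500
σ̂ = s̄ / c₄ = 79.2500 / 0.9515 = 83.2895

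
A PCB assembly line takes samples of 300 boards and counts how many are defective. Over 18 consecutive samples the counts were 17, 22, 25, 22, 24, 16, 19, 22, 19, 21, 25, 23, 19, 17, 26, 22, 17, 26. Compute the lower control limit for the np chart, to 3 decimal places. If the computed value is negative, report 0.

p̄ = Σdᵢ / (k·n) = 382 / (18 × 300) = 0.07074
LCL = np̄ − 3·√(np̄(1−p̄)) = 21.2222 − 3 × 4.4408 = 7.8997

7.900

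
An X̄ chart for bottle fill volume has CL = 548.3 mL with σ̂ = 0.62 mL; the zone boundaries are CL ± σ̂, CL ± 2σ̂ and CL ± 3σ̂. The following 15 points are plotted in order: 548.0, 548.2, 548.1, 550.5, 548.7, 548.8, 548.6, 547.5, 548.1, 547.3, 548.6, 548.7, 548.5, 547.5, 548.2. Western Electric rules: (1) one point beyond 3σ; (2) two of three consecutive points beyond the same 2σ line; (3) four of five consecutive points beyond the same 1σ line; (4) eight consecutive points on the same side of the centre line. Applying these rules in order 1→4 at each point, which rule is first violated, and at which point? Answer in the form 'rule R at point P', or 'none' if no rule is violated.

rule 1 at point 4

Zone of each point (C = within 1σ̂, B = 1σ̂–2σ̂, A = 2σ̂–3σ̂, * = beyond 3σ̂; sign = side of CL): 1:-C, 2:-C, 3:-C, 4:+*, 5:+C, 6:+C, 7:+C, 8:-B, 9:-C, 10:-B, 11:+C, 12:+C, 13:+C, 14:-B, 15:-C
Rule 1 (one point beyond the 3σ limits) is satisfied at point 4.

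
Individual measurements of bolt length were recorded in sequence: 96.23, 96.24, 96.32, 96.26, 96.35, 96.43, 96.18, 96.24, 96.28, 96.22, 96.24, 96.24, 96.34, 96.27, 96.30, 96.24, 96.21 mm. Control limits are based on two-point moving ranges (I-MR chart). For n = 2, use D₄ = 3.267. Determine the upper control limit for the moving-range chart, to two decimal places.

Moving ranges: 0.01, 0.08, 0.06, 0.09, 0.08, 0.25, 0.06, 0.04, 0.06, 0.02, 0.00, 0.10, 0.07, 0.03, 0.06, 0.03; M̄R̄ = 1.0400 / 16 = 0.0650
UCL_MR = D₄·M̄R̄ = 3.267 × 0.0650 = 0.2124

0.21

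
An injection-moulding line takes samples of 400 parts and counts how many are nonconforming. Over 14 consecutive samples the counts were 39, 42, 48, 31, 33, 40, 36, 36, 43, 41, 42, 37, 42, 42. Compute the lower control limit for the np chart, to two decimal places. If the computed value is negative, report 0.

21.54

p̄ = Σdᵢ / (k·n) = 552 / (14 × 400) = 0.09857
LCL = np̄ − 3·√(np̄(1−p̄)) = 39.4286 − 3 × 5.9617 = 21.5434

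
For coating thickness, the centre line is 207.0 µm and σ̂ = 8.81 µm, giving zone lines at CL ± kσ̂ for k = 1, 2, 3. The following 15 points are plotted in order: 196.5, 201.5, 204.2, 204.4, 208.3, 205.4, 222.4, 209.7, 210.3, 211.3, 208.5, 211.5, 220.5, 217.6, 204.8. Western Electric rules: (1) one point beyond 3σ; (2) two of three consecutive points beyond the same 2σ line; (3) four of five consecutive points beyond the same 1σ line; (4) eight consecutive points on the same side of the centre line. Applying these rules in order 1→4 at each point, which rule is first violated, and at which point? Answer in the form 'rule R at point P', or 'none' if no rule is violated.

rule 4 at point 14

Zone of each point (C = within 1σ̂, B = 1σ̂–2σ̂, A = 2σ̂–3σ̂, * = beyond 3σ̂; sign = side of CL): 1:-B, 2:-C, 3:-C, 4:-C, 5:+C, 6:-C, 7:+B, 8:+C, 9:+C, 10:+C, 11:+C, 12:+C, 13:+B, 14:+B, 15:-C
Rule 4 (eight consecutive points on the same side of the centre line) is satisfied at point 14.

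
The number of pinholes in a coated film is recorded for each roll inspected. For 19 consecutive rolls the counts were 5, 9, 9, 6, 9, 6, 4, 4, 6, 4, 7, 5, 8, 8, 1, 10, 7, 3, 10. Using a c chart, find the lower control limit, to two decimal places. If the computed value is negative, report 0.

0.00

c̄ = (5 + 9 + 9 + 6 + 9 + 6 + 4 + 4 + 6 + 4 + 7 + 5 + 8 + 8 + 1 + 10 + 7 + 3 + 10) / 19 = 121 / 19 = 6.3684
LCL = c̄ − 3√c̄ = 6.3684 − 3 × 2.5236 = -1.2023 → 0 (cannot be negative)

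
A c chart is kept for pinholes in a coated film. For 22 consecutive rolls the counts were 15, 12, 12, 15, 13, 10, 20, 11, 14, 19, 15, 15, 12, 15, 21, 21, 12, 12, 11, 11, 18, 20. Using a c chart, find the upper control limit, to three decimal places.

26.240

c̄ = (15 + 12 + 12 + 15 + 13 + 10 + 20 + 11 + 14 + 19 + 15 + 15 + 12 + 15 + 21 + 21 + 12 + 12 + 11 + 11 + 18 + 20) / 22 = 324 / 22 = 14.7273
UCL = c̄ + 3√c̄ = 14.7273 + 3 × √14.7273 = 14.7273 + 3 × 3.8376 = 26.2401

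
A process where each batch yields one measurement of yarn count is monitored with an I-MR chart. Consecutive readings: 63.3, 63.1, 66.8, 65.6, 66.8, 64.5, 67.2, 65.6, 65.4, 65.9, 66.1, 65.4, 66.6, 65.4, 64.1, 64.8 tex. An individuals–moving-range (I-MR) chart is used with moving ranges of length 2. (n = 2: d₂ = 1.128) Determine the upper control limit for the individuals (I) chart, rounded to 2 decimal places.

68.76

X̄ = (63.3 + 63.1 + 66.8 + 65.6 + 66.8 + 64.5 + 67.2 + 65.6 + 65.4 + 65.9 + 66.1 + 65.4 + 66.6 + 65.4 + 64.1 + 64.8) / 16 = 65.4125
Moving ranges: 0.2, 3.7, 1.2, 1.2, 2.3, 2.7, 1.6, 0.2, 0.5, 0.2, 0.7, 1.2, 1.2, 1.3, 0.7; M̄R̄ = 18.9000 / 15 = 1.2600
UCL = X̄ + 3·M̄R̄/d₂ = 65.4125 + 3 × 1.2600 / 1.128 = 68.7636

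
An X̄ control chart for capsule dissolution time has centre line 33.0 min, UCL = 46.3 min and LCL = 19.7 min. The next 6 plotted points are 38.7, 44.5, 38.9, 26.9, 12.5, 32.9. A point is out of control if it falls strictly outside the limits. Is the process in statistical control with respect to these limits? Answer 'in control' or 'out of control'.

Compare each point to [19.7, 46.3]: sample 5 = 12.5 < LCL.

out of control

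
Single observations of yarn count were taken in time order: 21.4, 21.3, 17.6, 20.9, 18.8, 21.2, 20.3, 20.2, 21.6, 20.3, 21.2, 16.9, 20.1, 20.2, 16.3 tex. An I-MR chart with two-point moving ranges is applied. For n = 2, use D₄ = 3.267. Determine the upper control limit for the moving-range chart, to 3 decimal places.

6.464

Moving ranges: 0.1, 3.7, 3.3, 2.1, 2.4, 0.9, 0.1, 1.4, 1.3, 0.9, 4.3, 3.2, 0.1, 3.9; M̄R̄ = 27.7000 / 14 = 1.9786
UCL_MR = D₄·M̄R̄ = 3.267 × 1.9786 = 6.4640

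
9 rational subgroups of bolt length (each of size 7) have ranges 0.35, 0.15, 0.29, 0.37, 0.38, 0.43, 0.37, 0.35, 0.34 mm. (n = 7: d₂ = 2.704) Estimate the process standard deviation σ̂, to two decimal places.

R̄ = (0.35 + 0.15 + 0.29 + 0.37 + 0.38 + 0.43 + 0.37 + 0.35 + 0.34) / 9 = 0.3367
σ̂ = R̄ / d₂ = 0.3367 / 2.704 = 0.1245

0.12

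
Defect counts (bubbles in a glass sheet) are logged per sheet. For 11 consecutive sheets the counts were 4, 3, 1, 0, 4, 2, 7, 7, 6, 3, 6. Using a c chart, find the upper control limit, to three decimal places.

9.841

c̄ = (4 + 3 + 1 + 0 + 4 + 2 + 7 + 7 + 6 + 3 + 6) / 11 = 43 / 11 = 3.9091
UCL = c̄ + 3√c̄ = 3.9091 + 3 × √3.9091 = 3.9091 + 3 × 1.9771 = 9.8405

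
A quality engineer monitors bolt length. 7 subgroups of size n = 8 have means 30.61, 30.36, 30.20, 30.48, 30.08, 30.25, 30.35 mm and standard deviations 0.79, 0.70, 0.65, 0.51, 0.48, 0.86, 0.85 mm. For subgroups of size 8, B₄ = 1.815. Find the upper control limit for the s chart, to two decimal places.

1.25

s̄ = (0.79 + 0.70 + 0.65 + 0.51 + 0.48 + 0.86 + 0.85) / 7 = 0.6914
UCL_s = B₄·s̄ = 1.815 × 0.6914 = 1.2549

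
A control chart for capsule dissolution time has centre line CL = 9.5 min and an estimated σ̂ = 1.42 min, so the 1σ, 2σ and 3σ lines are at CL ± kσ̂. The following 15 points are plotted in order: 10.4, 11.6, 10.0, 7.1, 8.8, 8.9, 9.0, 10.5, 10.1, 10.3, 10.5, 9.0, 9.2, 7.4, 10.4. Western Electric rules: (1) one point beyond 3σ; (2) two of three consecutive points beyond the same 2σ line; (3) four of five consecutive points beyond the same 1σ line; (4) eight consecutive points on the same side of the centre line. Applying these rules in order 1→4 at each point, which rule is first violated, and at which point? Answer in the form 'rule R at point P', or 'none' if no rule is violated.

Zone of each point (C = within 1σ̂, B = 1σ̂–2σ̂, A = 2σ̂–3σ̂, * = beyond 3σ̂; sign = side of CL): 1:+C, 2:+B, 3:+C, 4:-B, 5:-C, 6:-C, 7:-C, 8:+C, 9:+C, 10:+C, 11:+C, 12:-C, 13:-C, 14:-B, 15:+C
No rule fires across all 15 points.

none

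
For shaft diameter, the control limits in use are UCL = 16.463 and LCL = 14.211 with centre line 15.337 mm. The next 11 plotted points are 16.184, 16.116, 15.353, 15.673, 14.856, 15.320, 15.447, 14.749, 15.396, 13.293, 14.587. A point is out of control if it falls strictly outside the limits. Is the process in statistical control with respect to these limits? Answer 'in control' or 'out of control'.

Compare each point to [14.211, 16.463]: sample 10 = 13.293 < LCL.

out of control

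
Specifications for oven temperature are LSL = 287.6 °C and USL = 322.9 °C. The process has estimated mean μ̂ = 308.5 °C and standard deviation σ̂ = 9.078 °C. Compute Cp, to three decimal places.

Cp = (USL − LSL) / (6σ̂) = (322.9 − 287.6) / (6 × 9.078) = 35.3000 / 54.4680 = 0.6481

0.648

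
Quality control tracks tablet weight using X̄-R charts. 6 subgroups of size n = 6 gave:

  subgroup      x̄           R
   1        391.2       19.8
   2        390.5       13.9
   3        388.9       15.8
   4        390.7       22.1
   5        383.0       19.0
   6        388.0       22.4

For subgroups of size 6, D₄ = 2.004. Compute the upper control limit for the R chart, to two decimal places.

37.74

R̄ = (19.8 + 13.9 + 15.8 + 22.1 + 19.0 + 22.4) / 6 = 113.0000 / 6 = 18.8333
UCL_R = D₄·R̄ = 2.004 × 18.8333 = 37.7420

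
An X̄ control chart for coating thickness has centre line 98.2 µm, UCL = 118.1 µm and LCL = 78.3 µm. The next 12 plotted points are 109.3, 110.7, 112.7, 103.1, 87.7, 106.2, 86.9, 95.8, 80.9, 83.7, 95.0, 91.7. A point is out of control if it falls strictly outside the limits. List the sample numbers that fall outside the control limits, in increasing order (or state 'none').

All 12 points lie within [78.3, 118.1].

none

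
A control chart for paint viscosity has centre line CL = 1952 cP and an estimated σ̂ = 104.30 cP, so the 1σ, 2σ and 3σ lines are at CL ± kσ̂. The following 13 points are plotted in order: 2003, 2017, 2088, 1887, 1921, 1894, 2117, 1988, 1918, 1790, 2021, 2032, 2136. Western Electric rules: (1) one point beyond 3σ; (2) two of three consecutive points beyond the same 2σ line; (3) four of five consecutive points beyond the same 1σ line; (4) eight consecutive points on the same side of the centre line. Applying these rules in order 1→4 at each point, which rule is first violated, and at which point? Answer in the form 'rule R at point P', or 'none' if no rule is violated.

Zone of each point (C = within 1σ̂, B = 1σ̂–2σ̂, A = 2σ̂–3σ̂, * = beyond 3σ̂; sign = side of CL): 1:+C, 2:+C, 3:+B, 4:-C, 5:-C, 6:-C, 7:+B, 8:+C, 9:-C, 10:-B, 11:+C, 12:+C, 13:+B
No rule fires across all 13 points.

none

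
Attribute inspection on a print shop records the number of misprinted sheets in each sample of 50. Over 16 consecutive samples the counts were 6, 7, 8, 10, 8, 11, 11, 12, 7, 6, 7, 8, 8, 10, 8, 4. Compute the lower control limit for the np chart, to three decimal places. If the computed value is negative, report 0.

0.338

p̄ = Σdᵢ / (k·n) = 131 / (16 × 50) = 0.16375
LCL = np̄ − 3·√(np̄(1−p̄)) = 8.1875 − 3 × 2.6166 = 0.3376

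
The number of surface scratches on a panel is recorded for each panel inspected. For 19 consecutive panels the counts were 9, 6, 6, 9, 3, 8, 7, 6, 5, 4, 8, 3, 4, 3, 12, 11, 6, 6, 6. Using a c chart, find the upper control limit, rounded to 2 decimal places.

14.02

c̄ = (9 + 6 + 6 + 9 + 3 + 8 + 7 + 6 + 5 + 4 + 8 + 3 + 4 + 3 + 12 + 11 + 6 + 6 + 6) / 19 = 122 / 19 = 6.4211
UCL = c̄ + 3√c̄ = 6.4211 + 3 × √6.4211 = 6.4211 + 3 × 2.5340 = 14.0230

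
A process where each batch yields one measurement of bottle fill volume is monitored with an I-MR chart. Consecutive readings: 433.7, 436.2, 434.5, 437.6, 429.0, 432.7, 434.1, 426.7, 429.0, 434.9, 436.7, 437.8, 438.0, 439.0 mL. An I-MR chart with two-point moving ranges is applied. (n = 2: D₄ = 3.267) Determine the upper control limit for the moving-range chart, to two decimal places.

Moving ranges: 2.5, 1.7, 3.1, 8.6, 3.7, 1.4, 7.4, 2.3, 5.9, 1.8, 1.1, 0.2, 1.0; M̄R̄ = 40.7000 / 13 = 3.1308
UCL_MR = D₄·M̄R̄ = 3.267 × 3.1308 = 10.2282

10.23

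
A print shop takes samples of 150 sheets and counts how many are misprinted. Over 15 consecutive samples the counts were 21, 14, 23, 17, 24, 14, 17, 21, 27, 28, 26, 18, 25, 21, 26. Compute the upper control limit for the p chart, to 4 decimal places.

p̄ = Σdᵢ / (k·n) = 322 / (15 × 150) = 0.14311
UCL = p̄ + 3·√(p̄(1−p̄)/n) = 0.14311 + 3 × √(0.14311×0.85689/150) = 0.14311 + 3 × 0.02859 = 0.22889

0.2289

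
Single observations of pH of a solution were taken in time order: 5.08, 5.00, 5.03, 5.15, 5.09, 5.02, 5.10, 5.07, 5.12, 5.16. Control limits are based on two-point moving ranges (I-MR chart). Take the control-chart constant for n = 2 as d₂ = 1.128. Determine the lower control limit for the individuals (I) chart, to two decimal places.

4.92

X̄ = (5.08 + 5.00 + 5.03 + 5.15 + 5.09 + 5.02 + 5.10 + 5.07 + 5.12 + 5.16) / 10 = 5.0820
Moving ranges: 0.08, 0.03, 0.12, 0.06, 0.07, 0.08, 0.03, 0.05, 0.04; M̄R̄ = 0.5600 / 9 = 0.0622
LCL = X̄ − 3·M̄R̄/d₂ = 5.0820 − 3 × 0.0622 / 1.128 = 4.9165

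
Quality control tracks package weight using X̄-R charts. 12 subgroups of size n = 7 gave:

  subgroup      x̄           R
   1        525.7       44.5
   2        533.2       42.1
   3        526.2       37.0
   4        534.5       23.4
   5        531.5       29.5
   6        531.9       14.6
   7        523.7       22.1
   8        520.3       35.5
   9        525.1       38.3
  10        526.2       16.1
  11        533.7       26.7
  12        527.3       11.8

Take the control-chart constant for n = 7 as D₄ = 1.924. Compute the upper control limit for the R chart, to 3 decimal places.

R̄ = (44.5 + 42.1 + 37.0 + 23.4 + 29.5 + 14.6 + 22.1 + 35.5 + 38.3 + 16.1 + 26.7 + 11.8) / 12 = 341.6000 / 12 = 28.4667
UCL_R = D₄·R̄ = 1.924 × 28.4667 = 54.7699

54.770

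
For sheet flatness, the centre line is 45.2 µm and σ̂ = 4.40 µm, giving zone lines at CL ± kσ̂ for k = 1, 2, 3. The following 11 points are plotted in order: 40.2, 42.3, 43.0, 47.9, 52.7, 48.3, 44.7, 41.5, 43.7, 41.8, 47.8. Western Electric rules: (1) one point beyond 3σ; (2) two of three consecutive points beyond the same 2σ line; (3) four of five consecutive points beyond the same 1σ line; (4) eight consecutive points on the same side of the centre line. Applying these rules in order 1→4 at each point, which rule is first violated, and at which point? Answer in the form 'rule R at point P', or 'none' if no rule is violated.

Zone of each point (C = within 1σ̂, B = 1σ̂–2σ̂, A = 2σ̂–3σ̂, * = beyond 3σ̂; sign = side of CL): 1:-B, 2:-C, 3:-C, 4:+C, 5:+B, 6:+C, 7:-C, 8:-C, 9:-C, 10:-C, 11:+C
No rule fires across all 11 points.

none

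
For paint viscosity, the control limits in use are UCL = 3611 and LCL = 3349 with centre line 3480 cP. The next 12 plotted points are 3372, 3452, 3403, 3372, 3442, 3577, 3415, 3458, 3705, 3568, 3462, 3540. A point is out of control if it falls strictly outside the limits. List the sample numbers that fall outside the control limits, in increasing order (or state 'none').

Compare each point to [3349, 3611]: sample 9 = 3705 > UCL.

9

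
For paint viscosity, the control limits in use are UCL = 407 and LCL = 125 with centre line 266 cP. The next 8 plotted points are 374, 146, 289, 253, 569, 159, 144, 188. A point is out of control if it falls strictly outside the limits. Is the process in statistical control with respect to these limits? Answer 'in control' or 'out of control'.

out of control

Compare each point to [125, 407]: sample 5 = 569 > UCL.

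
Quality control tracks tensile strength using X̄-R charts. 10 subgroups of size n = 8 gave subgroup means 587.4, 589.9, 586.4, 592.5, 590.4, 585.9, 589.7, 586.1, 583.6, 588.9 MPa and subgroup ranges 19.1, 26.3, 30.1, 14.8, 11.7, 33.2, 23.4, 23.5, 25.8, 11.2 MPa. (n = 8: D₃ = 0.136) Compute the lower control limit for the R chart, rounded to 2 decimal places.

2.98

R̄ = (19.1 + 26.3 + 30.1 + 14.8 + 11.7 + 33.2 + 23.4 + 23.5 + 25.8 + 11.2) / 10 = 219.1000 / 10 = 21.9100
LCL_R = D₃·R̄ = 0.136 × 21.9100 = 2.9798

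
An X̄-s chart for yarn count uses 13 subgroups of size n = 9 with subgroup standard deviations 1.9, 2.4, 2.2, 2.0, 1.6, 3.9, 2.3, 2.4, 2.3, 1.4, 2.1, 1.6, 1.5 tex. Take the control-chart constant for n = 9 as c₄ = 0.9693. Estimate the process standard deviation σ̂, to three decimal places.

2.190

s̄ = (1.9 + 2.4 + 2.2 + 2.0 + 1.6 + 3.9 + 2.3 + 2.4 + 2.3 + 1.4 + 2.1 + 1.6 + 1.5) / 13 = 2.1231
σ̂ = s̄ / c₄ = 2.1231 / 0.9693 = 2.1903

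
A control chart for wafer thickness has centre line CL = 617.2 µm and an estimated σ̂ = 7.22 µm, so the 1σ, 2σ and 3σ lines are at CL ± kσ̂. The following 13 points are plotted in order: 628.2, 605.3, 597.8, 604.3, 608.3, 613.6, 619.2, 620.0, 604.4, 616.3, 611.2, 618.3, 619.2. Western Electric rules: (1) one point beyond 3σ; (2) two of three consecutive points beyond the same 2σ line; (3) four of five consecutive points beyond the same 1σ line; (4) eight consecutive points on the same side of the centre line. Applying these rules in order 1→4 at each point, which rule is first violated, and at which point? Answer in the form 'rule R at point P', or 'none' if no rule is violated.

Zone of each point (C = within 1σ̂, B = 1σ̂–2σ̂, A = 2σ̂–3σ̂, * = beyond 3σ̂; sign = side of CL): 1:+B, 2:-B, 3:-A, 4:-B, 5:-B, 6:-C, 7:+C, 8:+C, 9:-B, 10:-C, 11:-C, 12:+C, 13:+C
Rule 3 (four of five consecutive points beyond the same 1σ limit) is satisfied at point 5.

rule 3 at point 5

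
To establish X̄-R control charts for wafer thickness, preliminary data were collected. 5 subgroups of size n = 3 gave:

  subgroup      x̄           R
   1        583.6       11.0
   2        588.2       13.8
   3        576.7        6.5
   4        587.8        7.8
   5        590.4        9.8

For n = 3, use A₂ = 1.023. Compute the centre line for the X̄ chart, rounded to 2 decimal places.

585.34

X̄̄ = (583.6 + 588.2 + 576.7 + 587.8 + 590.4) / 5 = 2926.7000 / 5 = 585.3400
CL = X̄̄ = 585.3400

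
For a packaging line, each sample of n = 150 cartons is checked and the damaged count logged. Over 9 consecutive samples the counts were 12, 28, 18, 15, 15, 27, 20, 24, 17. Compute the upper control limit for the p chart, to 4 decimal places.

p̄ = Σdᵢ / (k·n) = 176 / (9 × 150) = 0.13037
UCL = p̄ + 3·√(p̄(1−p̄)/n) = 0.13037 + 3 × √(0.13037×0.86963/150) = 0.13037 + 3 × 0.02749 = 0.21285

0.2128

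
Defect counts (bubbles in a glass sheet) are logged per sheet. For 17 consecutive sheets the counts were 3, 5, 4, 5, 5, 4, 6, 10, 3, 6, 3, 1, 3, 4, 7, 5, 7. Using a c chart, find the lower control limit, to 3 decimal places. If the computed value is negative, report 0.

c̄ = (3 + 5 + 4 + 5 + 5 + 4 + 6 + 10 + 3 + 6 + 3 + 1 + 3 + 4 + 7 + 5 + 7) / 17 = 81 / 17 = 4.7647
LCL = c̄ − 3√c̄ = 4.7647 − 3 × 2.1828 = -1.7838 → 0 (cannot be negative)

0.000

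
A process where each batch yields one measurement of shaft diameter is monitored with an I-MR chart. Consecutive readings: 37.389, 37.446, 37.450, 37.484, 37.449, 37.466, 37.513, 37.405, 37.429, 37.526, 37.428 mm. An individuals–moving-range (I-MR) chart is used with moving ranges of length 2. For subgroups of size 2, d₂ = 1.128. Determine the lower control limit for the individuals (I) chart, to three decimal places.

37.315

X̄ = (37.389 + 37.446 + 37.450 + 37.484 + 37.449 + 37.466 + 37.513 + 37.405 + 37.429 + 37.526 + 37.428) / 11 = 37.4532
Moving ranges: 0.057, 0.004, 0.034, 0.035, 0.017, 0.047, 0.108, 0.024, 0.097, 0.098; M̄R̄ = 0.5210 / 10 = 0.0521
LCL = X̄ − 3·M̄R̄/d₂ = 37.4532 − 3 × 0.0521 / 1.128 = 37.3146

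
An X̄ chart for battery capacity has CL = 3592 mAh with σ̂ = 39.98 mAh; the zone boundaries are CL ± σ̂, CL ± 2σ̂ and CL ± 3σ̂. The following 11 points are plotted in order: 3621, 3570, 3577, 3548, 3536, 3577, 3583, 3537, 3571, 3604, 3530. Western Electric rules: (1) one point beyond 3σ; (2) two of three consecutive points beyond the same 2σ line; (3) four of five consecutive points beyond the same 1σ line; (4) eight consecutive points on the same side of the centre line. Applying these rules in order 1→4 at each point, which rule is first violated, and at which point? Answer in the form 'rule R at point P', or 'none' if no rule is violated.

Zone of each point (C = within 1σ̂, B = 1σ̂–2σ̂, A = 2σ̂–3σ̂, * = beyond 3σ̂; sign = side of CL): 1:+C, 2:-C, 3:-C, 4:-B, 5:-B, 6:-C, 7:-C, 8:-B, 9:-C, 10:+C, 11:-B
Rule 4 (eight consecutive points on the same side of the centre line) is satisfied at point 9.

rule 4 at point 9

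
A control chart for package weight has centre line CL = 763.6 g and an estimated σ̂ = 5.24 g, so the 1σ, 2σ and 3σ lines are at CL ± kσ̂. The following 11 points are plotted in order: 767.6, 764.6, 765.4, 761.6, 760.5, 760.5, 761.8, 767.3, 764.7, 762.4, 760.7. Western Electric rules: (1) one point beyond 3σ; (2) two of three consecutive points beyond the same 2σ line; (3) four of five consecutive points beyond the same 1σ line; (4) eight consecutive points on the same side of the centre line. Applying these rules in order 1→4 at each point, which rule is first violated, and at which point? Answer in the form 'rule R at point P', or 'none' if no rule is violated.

Zone of each point (C = within 1σ̂, B = 1σ̂–2σ̂, A = 2σ̂–3σ̂, * = beyond 3σ̂; sign = side of CL): 1:+C, 2:+C, 3:+C, 4:-C, 5:-C, 6:-C, 7:-C, 8:+C, 9:+C, 10:-C, 11:-C
No rule fires across all 11 points.

none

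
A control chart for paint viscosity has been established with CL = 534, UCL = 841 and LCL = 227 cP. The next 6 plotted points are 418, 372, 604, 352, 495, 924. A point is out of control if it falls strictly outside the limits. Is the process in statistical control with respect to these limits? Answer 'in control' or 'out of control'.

Compare each point to [227, 841]: sample 6 = 924 > UCL.

out of control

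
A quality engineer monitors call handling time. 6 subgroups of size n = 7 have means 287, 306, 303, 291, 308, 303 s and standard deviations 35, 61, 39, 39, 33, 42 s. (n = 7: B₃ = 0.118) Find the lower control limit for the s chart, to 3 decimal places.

s̄ = (35 + 61 + 39 + 39 + 33 + 42) / 6 = 41.5000
LCL_s = B₃·s̄ = 0.118 × 41.5000 = 4.8970

4.897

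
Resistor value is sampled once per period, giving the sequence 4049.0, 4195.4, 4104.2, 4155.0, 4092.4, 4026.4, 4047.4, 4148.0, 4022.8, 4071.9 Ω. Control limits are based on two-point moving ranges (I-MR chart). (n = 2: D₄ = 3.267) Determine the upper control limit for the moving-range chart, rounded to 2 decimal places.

258.78

Moving ranges: 146.4, 91.2, 50.8, 62.6, 66.0, 21.0, 100.6, 125.2, 49.1; M̄R̄ = 712.9000 / 9 = 79.2111
UCL_MR = D₄·M̄R̄ = 3.267 × 79.2111 = 258.7827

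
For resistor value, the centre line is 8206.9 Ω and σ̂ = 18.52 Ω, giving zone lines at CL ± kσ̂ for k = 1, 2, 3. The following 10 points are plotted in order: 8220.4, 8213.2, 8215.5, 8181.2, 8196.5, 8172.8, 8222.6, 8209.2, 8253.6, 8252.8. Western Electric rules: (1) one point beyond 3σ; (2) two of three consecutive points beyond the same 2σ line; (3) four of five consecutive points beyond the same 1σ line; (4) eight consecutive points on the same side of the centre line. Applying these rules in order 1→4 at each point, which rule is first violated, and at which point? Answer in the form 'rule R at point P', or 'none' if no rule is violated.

rule 2 at point 10

Zone of each point (C = within 1σ̂, B = 1σ̂–2σ̂, A = 2σ̂–3σ̂, * = beyond 3σ̂; sign = side of CL): 1:+C, 2:+C, 3:+C, 4:-B, 5:-C, 6:-B, 7:+C, 8:+C, 9:+A, 10:+A
Rule 2 (two of three consecutive points beyond the same 2σ limit) is satisfied at point 10.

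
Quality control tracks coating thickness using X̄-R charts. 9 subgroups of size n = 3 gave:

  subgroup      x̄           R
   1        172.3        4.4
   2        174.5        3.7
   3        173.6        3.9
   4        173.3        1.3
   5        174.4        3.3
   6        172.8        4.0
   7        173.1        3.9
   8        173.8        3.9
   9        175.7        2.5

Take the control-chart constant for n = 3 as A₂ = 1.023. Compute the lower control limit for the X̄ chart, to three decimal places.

170.210

X̄̄ = (172.3 + 174.5 + 173.6 + 173.3 + 174.4 + 172.8 + 173.1 + 173.8 + 175.7) / 9 = 1563.5000 / 9 = 173.7222
R̄ = (4.4 + 3.7 + 3.9 + 1.3 + 3.3 + 4.0 + 3.9 + 3.9 + 2.5) / 9 = 30.9000 / 9 = 3.4333
LCL = X̄̄ − A₂·R̄ = 173.7222 − 1.023 × 3.4333 = 170.2099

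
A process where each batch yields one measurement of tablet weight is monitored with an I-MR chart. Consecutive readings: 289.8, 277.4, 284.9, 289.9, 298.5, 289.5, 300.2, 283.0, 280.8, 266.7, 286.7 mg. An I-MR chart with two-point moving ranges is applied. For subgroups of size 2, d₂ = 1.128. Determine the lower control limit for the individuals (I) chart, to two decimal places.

X̄ = (289.8 + 277.4 + 284.9 + 289.9 + 298.5 + 289.5 + 300.2 + 283.0 + 280.8 + 266.7 + 286.7) / 11 = 286.1273
Moving ranges: 12.4, 7.5, 5.0, 8.6, 9.0, 10.7, 17.2, 2.2, 14.1, 20.0; M̄R̄ = 106.7000 / 10 = 10.6700
LCL = X̄ − 3·M̄R̄/d₂ = 286.1273 − 3 × 10.6700 / 1.128 = 257.7496

257.75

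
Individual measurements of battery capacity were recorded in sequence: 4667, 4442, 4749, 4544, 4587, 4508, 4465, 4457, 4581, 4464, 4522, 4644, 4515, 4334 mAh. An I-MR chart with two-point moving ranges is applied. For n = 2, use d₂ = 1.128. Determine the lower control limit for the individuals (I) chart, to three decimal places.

X̄ = (4667 + 4442 + 4749 + 4544 + 4587 + 4508 + 4465 + 4457 + 4581 + 4464 + 4522 + 4644 + 4515 + 4334) / 14 = 4534.2143
Moving ranges: 225, 307, 205, 43, 79, 43, 8, 124, 117, 58, 122, 129, 181; M̄R̄ = 1641.0000 / 13 = 126.2308
LCL = X̄ − 3·M̄R̄/d₂ = 4534.2143 − 3 × 126.2308 / 1.128 = 4198.4942

4198.494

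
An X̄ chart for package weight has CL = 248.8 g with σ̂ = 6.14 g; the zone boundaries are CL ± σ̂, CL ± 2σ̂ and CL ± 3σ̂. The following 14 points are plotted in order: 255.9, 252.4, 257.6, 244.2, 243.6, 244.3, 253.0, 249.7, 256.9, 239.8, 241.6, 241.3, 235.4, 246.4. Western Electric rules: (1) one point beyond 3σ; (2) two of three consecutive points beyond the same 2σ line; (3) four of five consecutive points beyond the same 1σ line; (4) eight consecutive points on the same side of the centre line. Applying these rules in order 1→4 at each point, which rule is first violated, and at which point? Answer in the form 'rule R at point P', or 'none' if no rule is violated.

Zone of each point (C = within 1σ̂, B = 1σ̂–2σ̂, A = 2σ̂–3σ̂, * = beyond 3σ̂; sign = side of CL): 1:+B, 2:+C, 3:+B, 4:-C, 5:-C, 6:-C, 7:+C, 8:+C, 9:+B, 10:-B, 11:-B, 12:-B, 13:-A, 14:-C
Rule 3 (four of five consecutive points beyond the same 1σ limit) is satisfied at point 13.

rule 3 at point 13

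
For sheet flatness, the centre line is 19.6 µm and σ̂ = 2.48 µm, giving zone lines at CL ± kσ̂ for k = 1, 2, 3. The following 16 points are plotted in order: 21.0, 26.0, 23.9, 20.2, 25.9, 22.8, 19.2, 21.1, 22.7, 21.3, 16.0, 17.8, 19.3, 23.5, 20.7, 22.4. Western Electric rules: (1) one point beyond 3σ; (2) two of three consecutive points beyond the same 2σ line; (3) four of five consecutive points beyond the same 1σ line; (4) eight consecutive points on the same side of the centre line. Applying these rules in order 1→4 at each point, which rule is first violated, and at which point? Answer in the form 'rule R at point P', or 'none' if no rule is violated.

rule 3 at point 6

Zone of each point (C = within 1σ̂, B = 1σ̂–2σ̂, A = 2σ̂–3σ̂, * = beyond 3σ̂; sign = side of CL): 1:+C, 2:+A, 3:+B, 4:+C, 5:+A, 6:+B, 7:-C, 8:+C, 9:+B, 10:+C, 11:-B, 12:-C, 13:-C, 14:+B, 15:+C, 16:+B
Rule 3 (four of five consecutive points beyond the same 1σ limit) is satisfied at point 6.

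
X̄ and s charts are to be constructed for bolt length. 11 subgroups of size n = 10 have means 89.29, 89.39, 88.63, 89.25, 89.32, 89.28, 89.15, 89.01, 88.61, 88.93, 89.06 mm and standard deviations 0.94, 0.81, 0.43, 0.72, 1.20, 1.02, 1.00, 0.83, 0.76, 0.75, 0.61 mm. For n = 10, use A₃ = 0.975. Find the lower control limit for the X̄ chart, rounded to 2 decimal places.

88.28

X̄̄ = (89.29 + 89.39 + 88.63 + 89.25 + 89.32 + 89.28 + 89.15 + 89.01 + 88.61 + 88.93 + 89.06) / 11 = 89.0836
s̄ = (0.94 + 0.81 + 0.43 + 0.72 + 1.20 + 1.02 + 1.00 + 0.83 + 0.76 + 0.75 + 0.61) / 11 = 0.8245
LCL = X̄̄ − A₃·s̄ = 89.0836 − 0.975 × 0.8245 = 88.2797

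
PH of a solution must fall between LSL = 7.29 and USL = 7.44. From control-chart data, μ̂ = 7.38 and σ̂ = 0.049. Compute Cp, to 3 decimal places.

0.510

Cp = (USL − LSL) / (6σ̂) = (7.44 − 7.29) / (6 × 0.049) = 0.1500 / 0.2940 = 0.5102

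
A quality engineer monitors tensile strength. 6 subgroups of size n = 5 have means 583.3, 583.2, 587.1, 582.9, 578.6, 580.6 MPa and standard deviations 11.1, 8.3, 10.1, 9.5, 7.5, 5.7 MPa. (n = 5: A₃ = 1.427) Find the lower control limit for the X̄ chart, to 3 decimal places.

570.202

X̄̄ = (583.3 + 583.2 + 587.1 + 582.9 + 578.6 + 580.6) / 6 = 582.6167
s̄ = (11.1 + 8.3 + 10.1 + 9.5 + 7.5 + 5.7) / 6 = 8.7000
LCL = X̄̄ − A₃·s̄ = 582.6167 − 1.427 × 8.7000 = 570.2018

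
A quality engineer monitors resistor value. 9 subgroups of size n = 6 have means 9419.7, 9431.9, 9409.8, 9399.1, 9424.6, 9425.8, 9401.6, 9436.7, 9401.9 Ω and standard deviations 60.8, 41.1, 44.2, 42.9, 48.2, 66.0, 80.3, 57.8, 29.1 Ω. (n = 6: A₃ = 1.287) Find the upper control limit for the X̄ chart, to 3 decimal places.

X̄̄ = (9419.7 + 9431.9 + 9409.8 + 9399.1 + 9424.6 + 9425.8 + 9401.6 + 9436.7 + 9401.9) / 9 = 9416.7889
s̄ = (60.8 + 41.1 + 44.2 + 42.9 + 48.2 + 66.0 + 80.3 + 57.8 + 29.1) / 9 = 52.2667
UCL = X̄̄ + A₃·s̄ = 9416.7889 + 1.287 × 52.2667 = 9484.0561

9484.056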